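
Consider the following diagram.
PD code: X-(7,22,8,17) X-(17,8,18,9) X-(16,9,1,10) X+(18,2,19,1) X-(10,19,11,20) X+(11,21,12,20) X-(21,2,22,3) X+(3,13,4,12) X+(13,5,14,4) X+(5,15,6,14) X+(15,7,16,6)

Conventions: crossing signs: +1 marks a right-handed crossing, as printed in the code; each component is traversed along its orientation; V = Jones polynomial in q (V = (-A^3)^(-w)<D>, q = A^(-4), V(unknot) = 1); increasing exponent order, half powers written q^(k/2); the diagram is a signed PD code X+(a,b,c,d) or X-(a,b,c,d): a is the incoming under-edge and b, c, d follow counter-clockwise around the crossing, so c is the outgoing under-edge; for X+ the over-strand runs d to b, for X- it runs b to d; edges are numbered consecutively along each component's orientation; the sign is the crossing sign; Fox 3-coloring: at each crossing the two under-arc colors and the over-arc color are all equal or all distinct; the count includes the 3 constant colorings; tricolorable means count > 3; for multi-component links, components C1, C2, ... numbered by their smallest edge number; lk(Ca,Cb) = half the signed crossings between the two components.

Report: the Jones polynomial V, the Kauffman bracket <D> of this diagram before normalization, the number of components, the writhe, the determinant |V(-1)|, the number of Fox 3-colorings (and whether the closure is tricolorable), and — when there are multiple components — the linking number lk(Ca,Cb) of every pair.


V = -q^(-3/2) - 2q^(1/2) + q^(3/2) - q^(5/2) + q^(7/2)
<D> = -A^-11 + A^-7 - A^-3 + 2A + A^9 (w = +1)
2 components over 11 crossings, w = +1
lk(C1,C2): -1
9 Fox colorings among 3^11, |V(-1)| = 6: tricolorable
why: |V(-1)| = 6: so tricolorable, since 3 divides 6


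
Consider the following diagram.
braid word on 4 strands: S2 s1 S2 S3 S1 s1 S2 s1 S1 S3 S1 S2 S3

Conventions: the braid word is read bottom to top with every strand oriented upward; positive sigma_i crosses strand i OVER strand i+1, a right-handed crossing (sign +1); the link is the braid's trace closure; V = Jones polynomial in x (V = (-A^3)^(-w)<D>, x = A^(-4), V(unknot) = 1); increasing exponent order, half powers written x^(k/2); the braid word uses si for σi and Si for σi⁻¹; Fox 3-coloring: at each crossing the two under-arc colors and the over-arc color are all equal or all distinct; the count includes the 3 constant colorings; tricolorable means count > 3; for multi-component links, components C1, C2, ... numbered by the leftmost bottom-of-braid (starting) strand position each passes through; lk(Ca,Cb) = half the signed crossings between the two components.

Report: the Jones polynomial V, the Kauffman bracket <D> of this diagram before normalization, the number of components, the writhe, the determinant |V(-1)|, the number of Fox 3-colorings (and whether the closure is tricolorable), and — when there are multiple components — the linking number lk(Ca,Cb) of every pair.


V = -x^-7 + x^-6 - x^-5 + x^-4 + x^-2
<D> = -A^-13 - A^-5 + A^-1 - A^3 + A^7 (w = -7)
1 component over 13 crossings, w = -7
3 Fox colorings among 3^13, |V(-1)| = 5: not tricolorable
why: inverse pairs cancel, leaving σ2⁻¹ σ1 σ2⁻¹ σ3⁻¹ σ2⁻¹ σ3⁻¹ σ1⁻¹ σ2⁻¹ σ3⁻¹


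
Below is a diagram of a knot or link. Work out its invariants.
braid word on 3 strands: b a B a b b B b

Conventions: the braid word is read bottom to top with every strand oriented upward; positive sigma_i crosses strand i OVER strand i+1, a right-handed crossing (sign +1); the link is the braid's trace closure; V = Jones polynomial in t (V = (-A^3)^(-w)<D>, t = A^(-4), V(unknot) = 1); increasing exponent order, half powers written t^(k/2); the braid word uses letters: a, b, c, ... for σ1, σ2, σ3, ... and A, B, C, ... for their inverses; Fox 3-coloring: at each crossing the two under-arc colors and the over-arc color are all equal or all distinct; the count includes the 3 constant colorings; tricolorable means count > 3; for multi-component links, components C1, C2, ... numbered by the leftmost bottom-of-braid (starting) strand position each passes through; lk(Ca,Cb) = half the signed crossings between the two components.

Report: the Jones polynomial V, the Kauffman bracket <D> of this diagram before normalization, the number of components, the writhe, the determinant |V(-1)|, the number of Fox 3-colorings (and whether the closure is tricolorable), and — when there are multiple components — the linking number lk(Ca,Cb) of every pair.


V = t - t^2 + 2t^3 - t^4 + t^5 - t^6
<D> = -A^-12 + A^-8 - A^-4 + 2 - A^4 + A^8 (w = +4)
1 component over 8 crossings, w = +4
3 Fox colorings among 3^8, |V(-1)| = 7: not tricolorable
why: |V(-1)| = 7: so not tricolorable, since 3 does not divide 7


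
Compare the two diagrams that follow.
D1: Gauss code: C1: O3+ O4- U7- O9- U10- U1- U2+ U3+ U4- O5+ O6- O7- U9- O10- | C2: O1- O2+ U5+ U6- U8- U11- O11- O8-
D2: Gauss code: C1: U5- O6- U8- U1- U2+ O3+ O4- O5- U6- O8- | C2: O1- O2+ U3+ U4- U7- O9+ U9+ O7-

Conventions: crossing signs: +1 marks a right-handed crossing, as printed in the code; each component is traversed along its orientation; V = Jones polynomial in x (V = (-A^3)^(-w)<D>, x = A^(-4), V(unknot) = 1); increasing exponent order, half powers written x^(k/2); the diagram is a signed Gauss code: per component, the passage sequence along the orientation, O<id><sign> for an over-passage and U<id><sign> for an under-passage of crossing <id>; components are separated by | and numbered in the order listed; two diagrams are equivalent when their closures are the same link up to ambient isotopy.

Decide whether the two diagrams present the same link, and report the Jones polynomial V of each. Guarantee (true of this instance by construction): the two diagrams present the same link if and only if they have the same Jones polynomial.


same link: yes
V(D1) = x^(-9/2) - x^(-5/2) - x^(-3/2) - x^(-1/2)  [11 crossings, <D> = A^-13 + A^-9 + A^-5 - A^3, w = -5]
V(D2) = x^(-9/2) - x^(-5/2) - x^(-3/2) - x^(-1/2)  [9 crossings, <D> = A^-7 + A^-3 + A - A^9, w = -3]
insight: one V(x) for all 2 diagrams — one class (guaranteed)


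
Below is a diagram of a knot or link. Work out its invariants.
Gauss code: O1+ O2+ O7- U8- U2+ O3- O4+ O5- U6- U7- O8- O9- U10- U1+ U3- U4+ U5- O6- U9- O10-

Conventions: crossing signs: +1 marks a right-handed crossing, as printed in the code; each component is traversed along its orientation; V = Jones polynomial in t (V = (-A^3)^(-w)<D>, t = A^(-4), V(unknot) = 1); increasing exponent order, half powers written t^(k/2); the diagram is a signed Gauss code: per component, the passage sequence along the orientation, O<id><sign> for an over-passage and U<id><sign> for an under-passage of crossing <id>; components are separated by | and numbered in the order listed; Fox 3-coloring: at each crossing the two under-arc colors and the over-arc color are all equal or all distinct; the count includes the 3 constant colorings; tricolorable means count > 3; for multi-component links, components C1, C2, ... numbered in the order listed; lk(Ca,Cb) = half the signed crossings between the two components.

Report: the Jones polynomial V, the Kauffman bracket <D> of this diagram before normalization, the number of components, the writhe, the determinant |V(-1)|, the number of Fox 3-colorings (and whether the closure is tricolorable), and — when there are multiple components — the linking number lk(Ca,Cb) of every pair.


Jones polynomial: V(t) = -t^-6 + t^-5 - t^-4 + 2t^-3 - t^-2 + t^-1
<D> = A^-8 - A^-4 + 2 - A^4 + A^8 - A^12; writhe -4
components 1, writhe -4 (10 crossings)
3-colorings: 3 of 3^10, det 7 — not tricolorable
note: the span of V is 5, forcing >= 5 crossings in any diagram


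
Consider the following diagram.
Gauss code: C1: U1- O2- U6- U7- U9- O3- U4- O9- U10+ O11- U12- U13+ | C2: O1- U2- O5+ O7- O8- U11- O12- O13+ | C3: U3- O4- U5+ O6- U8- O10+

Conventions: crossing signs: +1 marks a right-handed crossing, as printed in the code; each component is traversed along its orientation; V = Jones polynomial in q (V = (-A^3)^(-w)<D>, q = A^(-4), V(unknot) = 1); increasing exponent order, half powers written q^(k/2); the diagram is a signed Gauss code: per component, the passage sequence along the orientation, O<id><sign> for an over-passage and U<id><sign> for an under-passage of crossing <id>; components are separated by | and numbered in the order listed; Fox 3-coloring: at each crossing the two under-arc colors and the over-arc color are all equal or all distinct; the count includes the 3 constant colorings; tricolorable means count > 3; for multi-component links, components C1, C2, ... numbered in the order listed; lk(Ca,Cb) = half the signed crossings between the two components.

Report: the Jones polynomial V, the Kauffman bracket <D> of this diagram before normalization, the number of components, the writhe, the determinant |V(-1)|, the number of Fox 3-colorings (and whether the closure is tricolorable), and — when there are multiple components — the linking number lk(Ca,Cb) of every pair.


V(q) = q^-8 - q^-7 + 2q^-6 - q^-5 + 2q^-4 + q^-2
bracket: -A^-13 - 2A^-5 + A^-1 - 2A^3 + A^7 - A^11, w = -7
3 components, writhe -7, over 13 crossings
lk(C1,C2) = -2
linking number lk(C1,C3) = -1
lk(C2,C3): 0
det 8, colorings 3 of 3^13 — not tricolorable
observation: the 3 component pairs carry total linking -3


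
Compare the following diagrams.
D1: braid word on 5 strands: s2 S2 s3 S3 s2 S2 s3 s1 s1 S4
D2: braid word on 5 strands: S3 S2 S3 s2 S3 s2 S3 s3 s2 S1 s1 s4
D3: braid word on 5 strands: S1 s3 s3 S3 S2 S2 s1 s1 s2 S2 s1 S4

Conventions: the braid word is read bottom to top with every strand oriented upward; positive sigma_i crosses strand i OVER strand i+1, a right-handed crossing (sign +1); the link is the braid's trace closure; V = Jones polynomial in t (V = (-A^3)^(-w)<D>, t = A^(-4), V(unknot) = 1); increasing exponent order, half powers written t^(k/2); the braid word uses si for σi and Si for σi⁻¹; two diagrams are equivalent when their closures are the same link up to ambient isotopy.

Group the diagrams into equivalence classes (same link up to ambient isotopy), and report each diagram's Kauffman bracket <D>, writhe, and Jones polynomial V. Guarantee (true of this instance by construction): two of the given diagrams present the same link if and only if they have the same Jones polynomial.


equivalence classes: {D1} | {D2} | {D3}
D1 (bracket A^-6 + A^-2 + A^2 + A^6; 10 crossings at w = +2): V = 1 + t + t^2 + t^3
D2 (bracket 1 + A^4 + A^8 + A^12; 12 crossings at w = 0): V = t^-3 + t^-2 + t^-1 + 1
V(D3) = t^-2 + 2 + t^2  [12 crossings, <D> = A^-8 + 2 + A^8, w = 0]
key observation: 3 values of V(t) split the 3 diagrams


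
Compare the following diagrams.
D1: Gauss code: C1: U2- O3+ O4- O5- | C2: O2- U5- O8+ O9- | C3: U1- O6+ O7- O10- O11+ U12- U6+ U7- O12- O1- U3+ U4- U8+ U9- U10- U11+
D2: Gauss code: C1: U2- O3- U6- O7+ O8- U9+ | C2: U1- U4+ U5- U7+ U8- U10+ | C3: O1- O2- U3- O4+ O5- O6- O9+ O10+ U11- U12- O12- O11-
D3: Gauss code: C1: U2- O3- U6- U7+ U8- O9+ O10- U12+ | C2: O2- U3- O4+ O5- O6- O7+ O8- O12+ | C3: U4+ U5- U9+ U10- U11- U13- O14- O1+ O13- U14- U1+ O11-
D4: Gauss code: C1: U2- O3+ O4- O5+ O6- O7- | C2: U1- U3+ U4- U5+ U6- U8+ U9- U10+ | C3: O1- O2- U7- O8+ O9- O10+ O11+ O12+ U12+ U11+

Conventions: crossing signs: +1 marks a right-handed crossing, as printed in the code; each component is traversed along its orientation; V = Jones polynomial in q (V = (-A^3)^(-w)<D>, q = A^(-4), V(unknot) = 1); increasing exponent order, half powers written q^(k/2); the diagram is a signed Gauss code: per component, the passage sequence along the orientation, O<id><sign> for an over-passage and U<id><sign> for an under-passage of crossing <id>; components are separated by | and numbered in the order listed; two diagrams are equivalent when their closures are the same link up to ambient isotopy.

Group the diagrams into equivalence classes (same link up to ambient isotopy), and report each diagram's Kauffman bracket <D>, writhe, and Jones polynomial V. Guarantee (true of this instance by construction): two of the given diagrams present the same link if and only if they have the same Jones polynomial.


grouping into links: {D1, D2, D3, D4}
V(D1) = q^-3 + q^-2 + q^-1 + 1  (w -4, c 12, <D> = A^-12 + A^-8 + A^-4 + 1)
D2 (bracket A^-12 + A^-8 + A^-4 + 1; 12 crossings at w = -4): V = q^-3 + q^-2 + q^-1 + 1
V(D3) = q^-3 + q^-2 + q^-1 + 1  (w -4, c 14, <D> = A^-12 + A^-8 + A^-4 + 1)
D4 (bracket 1 + A^4 + A^8 + A^12; 12 crossings at w = 0): V = q^-3 + q^-2 + q^-1 + 1
key observation: all 4 diagrams share one V(q), hence one class


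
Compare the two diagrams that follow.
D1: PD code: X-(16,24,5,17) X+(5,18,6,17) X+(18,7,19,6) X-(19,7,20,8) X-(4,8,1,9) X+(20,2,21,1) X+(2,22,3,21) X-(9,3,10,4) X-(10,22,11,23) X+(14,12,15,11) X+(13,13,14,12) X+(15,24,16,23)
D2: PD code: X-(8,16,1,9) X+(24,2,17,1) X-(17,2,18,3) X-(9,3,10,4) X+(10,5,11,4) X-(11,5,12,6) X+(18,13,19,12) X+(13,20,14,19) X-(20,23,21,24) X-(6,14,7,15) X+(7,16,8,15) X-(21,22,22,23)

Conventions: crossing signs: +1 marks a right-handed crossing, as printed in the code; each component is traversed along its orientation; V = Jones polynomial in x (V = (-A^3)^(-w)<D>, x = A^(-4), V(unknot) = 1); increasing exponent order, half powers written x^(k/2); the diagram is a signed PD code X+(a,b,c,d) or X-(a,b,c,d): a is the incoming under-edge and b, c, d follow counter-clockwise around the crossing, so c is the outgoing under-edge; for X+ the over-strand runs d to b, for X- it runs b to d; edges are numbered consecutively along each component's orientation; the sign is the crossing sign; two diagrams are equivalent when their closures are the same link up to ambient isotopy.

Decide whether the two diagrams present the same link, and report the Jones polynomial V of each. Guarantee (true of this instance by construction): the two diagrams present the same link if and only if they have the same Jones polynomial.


equivalent: yes
D1 (bracket A^-2 + 2A^6 + A^14; 12 crossings at w = +2): V = x^-2 + 2 + x^2
V(D2) = x^-2 + 2 + x^2  (w -2, c 12, <D> = A^-14 + 2A^-6 + A^2)
key observation: from 12 to 12 crossings by R-moves: one link, two diagrams


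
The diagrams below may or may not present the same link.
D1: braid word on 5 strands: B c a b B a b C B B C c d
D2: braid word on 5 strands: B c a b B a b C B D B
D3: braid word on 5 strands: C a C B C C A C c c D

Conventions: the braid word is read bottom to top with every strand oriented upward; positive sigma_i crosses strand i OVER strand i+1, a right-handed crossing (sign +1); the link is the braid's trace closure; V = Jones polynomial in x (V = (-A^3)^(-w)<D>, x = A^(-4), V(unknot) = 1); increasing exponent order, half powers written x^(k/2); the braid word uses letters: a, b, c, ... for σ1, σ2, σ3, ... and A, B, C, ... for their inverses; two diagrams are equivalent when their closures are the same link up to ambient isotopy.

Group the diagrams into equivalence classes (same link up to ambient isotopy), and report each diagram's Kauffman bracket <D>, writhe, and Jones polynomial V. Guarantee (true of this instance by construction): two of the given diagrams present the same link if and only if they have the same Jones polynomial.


classes: {D1, D2} | {D3}
V(D1) = x^(-7/2) - x^(-5/2) + x^(-3/2) - 2x^(-1/2) - x^(3/2)  [13 crossings, <D> = A^-3 + 2A^5 - A^9 + A^13 - A^17, w = +1]
V(D2) = x^(-7/2) - x^(-5/2) + x^(-3/2) - 2x^(-1/2) - x^(3/2)  [11 crossings, <D> = A^-9 + 2A^-1 - A^3 + A^7 - A^11, w = -1]
D3 (bracket A^-13 + A^-9 + A^-5 - A^3; 11 crossings at w = -5): V = x^(-9/2) - x^(-5/2) - x^(-3/2) - x^(-1/2)
note: V(x) takes 2 values over 3 diagrams, fixing the grouping


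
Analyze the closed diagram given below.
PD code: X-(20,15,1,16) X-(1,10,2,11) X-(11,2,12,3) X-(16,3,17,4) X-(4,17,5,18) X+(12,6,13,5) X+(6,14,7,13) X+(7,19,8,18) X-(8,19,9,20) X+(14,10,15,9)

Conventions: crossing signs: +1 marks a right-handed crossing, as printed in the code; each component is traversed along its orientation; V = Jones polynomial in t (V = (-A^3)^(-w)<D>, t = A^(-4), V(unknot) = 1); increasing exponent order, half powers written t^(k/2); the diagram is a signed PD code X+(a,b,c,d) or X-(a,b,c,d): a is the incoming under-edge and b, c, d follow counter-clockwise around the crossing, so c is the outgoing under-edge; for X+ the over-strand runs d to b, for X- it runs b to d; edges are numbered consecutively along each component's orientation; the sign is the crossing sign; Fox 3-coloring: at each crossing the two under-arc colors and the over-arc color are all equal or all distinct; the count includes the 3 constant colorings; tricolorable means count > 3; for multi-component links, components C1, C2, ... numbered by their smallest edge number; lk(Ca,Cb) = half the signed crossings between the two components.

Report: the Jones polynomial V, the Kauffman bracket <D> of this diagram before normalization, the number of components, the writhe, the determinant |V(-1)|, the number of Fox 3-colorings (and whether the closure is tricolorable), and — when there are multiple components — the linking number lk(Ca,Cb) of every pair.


V = -t^-5 + t^-4 - t^-3 + 2t^-2 - t^-1 + 2 - t
<D> = -A^-10 + 2A^-6 - A^-2 + 2A^2 - A^6 + A^10 - A^14 (w = -2)
1 component over 10 crossings, w = -2
9 Fox colorings among 3^10, |V(-1)| = 9: tricolorable
why: |V(-1)| = 9: so tricolorable, since 3 divides 9


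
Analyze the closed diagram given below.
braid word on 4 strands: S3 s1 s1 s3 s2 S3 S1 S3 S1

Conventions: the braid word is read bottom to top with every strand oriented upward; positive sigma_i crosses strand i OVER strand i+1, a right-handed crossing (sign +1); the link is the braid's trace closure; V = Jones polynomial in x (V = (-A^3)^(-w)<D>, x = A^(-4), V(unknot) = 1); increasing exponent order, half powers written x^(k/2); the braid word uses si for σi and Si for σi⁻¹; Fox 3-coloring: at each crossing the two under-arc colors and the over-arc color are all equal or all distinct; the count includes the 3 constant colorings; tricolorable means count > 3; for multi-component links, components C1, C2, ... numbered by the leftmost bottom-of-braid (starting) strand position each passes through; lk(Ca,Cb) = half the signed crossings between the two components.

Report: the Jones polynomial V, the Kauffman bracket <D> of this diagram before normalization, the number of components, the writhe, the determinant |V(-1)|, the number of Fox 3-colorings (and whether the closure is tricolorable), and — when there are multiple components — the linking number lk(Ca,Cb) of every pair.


V(x) = x^-3 + x^-2 + x^-1 + 1
bracket: -A^-3 - A - A^5 - A^9, w = -1
3 components, writhe -1, over 9 crossings
lk(C1,C2) = 0
linking number lk(C1,C3) = 0
lk(C2,C3): -1
det 0, colorings 9 of 3^9 — tricolorable
observation: w = -1 shifts under R1 moves; the (-A^3)^(1) factor cancels that in V


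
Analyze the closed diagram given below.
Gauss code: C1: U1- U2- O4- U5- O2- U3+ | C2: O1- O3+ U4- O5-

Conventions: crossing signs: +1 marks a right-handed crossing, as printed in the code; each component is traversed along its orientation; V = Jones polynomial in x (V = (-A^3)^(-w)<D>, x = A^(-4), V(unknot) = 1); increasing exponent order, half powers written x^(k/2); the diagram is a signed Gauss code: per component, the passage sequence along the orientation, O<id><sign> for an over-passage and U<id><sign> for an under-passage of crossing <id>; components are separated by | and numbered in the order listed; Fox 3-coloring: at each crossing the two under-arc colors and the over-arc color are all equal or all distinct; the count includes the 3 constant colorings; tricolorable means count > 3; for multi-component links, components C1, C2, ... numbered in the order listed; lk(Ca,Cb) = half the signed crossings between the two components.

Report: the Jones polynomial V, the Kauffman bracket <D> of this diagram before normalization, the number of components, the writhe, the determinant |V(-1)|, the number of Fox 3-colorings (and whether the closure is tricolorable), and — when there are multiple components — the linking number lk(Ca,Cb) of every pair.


Jones polynomial: V(x) = -x^(-5/2) - x^(-1/2)
<D> = A^-7 + A; writhe -3
components 2, writhe -3 (5 crossings)
linking number lk(C1,C2) = -1
3-colorings: 3 of 3^5, det 2 — not tricolorable
note: |V(-1)| = 2: so not tricolorable, since 3 does not divide 2


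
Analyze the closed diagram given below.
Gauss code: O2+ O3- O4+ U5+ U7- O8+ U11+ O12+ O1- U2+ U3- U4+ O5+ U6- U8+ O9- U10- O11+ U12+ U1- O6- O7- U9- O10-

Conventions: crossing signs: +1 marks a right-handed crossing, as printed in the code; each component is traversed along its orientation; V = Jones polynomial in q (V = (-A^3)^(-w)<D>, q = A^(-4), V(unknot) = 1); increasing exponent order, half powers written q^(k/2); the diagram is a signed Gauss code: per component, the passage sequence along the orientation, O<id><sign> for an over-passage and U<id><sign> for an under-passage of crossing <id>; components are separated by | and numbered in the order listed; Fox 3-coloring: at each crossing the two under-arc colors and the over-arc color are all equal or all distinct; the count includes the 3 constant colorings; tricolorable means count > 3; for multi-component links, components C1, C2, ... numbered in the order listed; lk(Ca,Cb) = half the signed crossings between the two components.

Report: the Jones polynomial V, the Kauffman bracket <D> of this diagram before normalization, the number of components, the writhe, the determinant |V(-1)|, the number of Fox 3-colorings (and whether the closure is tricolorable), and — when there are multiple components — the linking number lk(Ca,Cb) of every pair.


V = -q^-3 + q^-2 - q^-1 + 3 - q + q^2 - q^3
<D> = -A^-12 + A^-8 - A^-4 + 3 - A^4 + A^8 - A^12 (w = 0)
1 component over 12 crossings, w = 0
27 Fox colorings among 3^12, |V(-1)| = 9: tricolorable
why: the span of V is 6, forcing >= 6 crossings in any diagram


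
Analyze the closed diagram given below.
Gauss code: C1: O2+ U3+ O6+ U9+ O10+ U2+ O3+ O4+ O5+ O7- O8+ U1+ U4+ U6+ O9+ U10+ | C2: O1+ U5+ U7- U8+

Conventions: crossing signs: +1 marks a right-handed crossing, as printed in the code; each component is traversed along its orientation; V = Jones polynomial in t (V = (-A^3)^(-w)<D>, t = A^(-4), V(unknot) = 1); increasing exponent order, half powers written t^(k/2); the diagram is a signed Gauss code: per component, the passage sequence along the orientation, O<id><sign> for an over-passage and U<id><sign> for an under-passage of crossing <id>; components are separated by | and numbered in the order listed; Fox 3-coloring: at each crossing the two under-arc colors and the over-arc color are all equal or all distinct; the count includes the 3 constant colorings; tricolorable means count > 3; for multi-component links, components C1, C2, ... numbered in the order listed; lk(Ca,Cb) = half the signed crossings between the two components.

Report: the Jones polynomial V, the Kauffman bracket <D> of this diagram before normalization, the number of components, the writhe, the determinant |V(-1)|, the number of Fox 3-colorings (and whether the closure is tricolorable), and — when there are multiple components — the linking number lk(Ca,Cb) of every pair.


V = -t^(5/2) - 2t^(9/2) + t^(11/2) - 2t^(13/2) + 2t^(15/2) - t^(17/2) + t^(19/2)
<D> = A^-14 - A^-10 + 2A^-6 - 2A^-2 + A^2 - 2A^6 - A^14 (w = +8)
2 components over 10 crossings, w = +8
lk(C1,C2): +1
3 Fox colorings among 3^10, |V(-1)| = 10: not tricolorable
why: |V(-1)| = 10: so not tricolorable, since 3 does not divide 10


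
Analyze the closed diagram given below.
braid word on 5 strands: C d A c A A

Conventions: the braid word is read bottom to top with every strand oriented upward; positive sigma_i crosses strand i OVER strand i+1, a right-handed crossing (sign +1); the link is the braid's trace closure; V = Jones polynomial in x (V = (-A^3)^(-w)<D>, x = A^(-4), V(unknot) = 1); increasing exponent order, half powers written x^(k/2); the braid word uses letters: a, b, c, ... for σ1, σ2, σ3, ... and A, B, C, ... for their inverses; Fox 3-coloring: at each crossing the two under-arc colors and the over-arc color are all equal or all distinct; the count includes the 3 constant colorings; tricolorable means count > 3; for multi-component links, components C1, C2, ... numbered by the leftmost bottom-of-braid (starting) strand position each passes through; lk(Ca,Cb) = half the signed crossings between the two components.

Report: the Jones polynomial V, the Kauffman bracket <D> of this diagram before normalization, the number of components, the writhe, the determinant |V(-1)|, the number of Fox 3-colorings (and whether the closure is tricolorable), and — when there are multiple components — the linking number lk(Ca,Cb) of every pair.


V = -x^-5 - x^-4 + x^-3 + 2x^-2 + 2x^-1 + 1
<D> = A^-6 + 2A^-2 + 2A^2 + A^6 - A^10 - A^14 (w = -2)
3 components over 6 crossings, w = -2
lk(C1,C2): 0
lk(C1,C3) = 0
linking number lk(C2,C3) = 0
81 Fox colorings among 3^7, |V(-1)| = 0: tricolorable
why: det 0 = |V(-1)|; divisible by 3, so tricolorable


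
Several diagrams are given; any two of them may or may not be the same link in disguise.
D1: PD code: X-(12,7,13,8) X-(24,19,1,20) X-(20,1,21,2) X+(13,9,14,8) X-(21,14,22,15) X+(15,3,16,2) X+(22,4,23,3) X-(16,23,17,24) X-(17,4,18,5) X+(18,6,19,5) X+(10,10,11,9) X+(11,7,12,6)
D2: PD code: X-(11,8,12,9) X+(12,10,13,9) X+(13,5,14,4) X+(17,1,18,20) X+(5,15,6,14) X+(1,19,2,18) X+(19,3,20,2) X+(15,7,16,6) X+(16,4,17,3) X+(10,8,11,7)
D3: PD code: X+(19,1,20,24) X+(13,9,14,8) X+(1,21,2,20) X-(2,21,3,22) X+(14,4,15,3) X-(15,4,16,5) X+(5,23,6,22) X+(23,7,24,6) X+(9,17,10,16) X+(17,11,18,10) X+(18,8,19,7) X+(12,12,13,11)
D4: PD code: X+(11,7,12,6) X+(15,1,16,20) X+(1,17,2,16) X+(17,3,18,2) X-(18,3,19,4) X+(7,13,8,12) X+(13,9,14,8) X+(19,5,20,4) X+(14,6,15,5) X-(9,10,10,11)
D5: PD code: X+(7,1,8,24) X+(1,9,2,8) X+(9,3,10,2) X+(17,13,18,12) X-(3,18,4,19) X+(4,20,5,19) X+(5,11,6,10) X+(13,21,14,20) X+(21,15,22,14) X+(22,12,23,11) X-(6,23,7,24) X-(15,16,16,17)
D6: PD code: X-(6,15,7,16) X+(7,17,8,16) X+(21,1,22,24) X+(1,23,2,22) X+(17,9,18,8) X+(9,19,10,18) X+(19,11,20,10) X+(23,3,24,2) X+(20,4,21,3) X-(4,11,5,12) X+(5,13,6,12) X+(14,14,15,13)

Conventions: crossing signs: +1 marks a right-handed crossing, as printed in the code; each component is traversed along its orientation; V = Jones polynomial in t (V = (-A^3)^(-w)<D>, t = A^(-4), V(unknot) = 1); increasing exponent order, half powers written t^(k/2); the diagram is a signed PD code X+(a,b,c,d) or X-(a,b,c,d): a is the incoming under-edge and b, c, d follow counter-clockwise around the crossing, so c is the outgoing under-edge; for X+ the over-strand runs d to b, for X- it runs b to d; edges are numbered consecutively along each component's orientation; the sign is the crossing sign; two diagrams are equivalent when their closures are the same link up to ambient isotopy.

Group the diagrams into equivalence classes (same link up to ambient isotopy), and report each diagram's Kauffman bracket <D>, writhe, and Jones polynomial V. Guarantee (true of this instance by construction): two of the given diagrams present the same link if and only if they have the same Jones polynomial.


grouping into links: {D1} | {D2, D3, D4, D5, D6}
V(D1) = -t^-4 + t^-3 + t^-1  (w 0, c 12, <D> = A^4 + A^12 - A^16)
D2 (bracket A^-8 - 2A^-4 + 1 - 2A^4 + 2A^8 + A^16; 10 crossings at w = +8): V = t^2 + 2t^4 - 2t^5 + t^6 - 2t^7 + t^8
V(D3) = t^2 + 2t^4 - 2t^5 + t^6 - 2t^7 + t^8  [12 crossings, <D> = A^-8 - 2A^-4 + 1 - 2A^4 + 2A^8 + A^16, w = +8]
V(D4) = t^2 + 2t^4 - 2t^5 + t^6 - 2t^7 + t^8  [10 crossings, <D> = A^-14 - 2A^-10 + A^-6 - 2A^-2 + 2A^2 + A^10, w = +6]
D5 (bracket A^-14 - 2A^-10 + A^-6 - 2A^-2 + 2A^2 + A^10; 12 crossings at w = +6): V = t^2 + 2t^4 - 2t^5 + t^6 - 2t^7 + t^8
V(D6) = t^2 + 2t^4 - 2t^5 + t^6 - 2t^7 + t^8  (w +8, c 12, <D> = A^-8 - 2A^-4 + 1 - 2A^4 + 2A^8 + A^16)
key observation: 2 classes among 6 diagrams; unequal V(t) rules out equality


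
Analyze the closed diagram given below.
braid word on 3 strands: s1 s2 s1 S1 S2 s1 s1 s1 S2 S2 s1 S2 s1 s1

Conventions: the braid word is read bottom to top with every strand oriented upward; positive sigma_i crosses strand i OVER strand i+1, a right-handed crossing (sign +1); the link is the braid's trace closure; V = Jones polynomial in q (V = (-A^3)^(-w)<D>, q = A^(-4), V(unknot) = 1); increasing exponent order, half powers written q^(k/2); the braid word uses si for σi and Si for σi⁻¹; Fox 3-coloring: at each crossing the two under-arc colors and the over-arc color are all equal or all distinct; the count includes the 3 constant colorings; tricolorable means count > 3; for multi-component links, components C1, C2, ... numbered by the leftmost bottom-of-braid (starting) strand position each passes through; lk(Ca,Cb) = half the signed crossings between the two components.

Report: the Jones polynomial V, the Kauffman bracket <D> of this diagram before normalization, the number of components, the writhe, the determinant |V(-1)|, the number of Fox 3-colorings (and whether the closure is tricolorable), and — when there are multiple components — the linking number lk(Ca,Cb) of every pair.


V = -q^-1 + 2 - 2q + 4q^2 - 4q^3 + 5q^4 - 5q^5 + 4q^6 - 3q^7 + 2q^8 - q^9
<D> = -A^-24 + 2A^-20 - 3A^-16 + 4A^-12 - 5A^-8 + 5A^-4 - 4 + 4A^4 - 2A^8 + 2A^12 - A^16 (w = +4)
1 component over 14 crossings, w = +4
9 Fox colorings among 3^14, |V(-1)| = 33: tricolorable
why: |V(-1)| = 33: so tricolorable, since 3 divides 33


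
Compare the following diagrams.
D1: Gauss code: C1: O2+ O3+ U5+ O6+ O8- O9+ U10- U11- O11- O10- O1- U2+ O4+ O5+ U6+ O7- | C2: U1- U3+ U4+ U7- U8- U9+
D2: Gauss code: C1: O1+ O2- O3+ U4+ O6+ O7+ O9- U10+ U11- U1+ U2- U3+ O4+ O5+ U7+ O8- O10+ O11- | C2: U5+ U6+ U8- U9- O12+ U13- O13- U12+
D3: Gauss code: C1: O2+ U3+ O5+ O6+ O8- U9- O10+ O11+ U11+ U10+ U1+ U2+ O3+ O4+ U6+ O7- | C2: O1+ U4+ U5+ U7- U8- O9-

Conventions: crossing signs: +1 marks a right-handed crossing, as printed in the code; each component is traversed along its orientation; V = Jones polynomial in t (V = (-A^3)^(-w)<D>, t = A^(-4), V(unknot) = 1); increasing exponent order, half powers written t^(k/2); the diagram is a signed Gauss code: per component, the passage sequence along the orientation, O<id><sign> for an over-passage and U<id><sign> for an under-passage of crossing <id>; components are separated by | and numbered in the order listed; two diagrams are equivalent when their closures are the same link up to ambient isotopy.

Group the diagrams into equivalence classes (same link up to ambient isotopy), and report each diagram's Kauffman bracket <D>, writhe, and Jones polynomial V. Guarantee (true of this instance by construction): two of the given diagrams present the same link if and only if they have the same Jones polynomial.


classes: {D1, D2, D3}
V(D1) = -t^(1/2) - t^(3/2) - t^(5/2) + t^(9/2)  [11 crossings, <D> = -A^-15 + A^-7 + A^-3 + A, w = +1]
V(D2) = -t^(1/2) - t^(3/2) - t^(5/2) + t^(9/2)  [13 crossings, <D> = -A^-9 + A^-1 + A^3 + A^7, w = +3]
D3 (bracket -A^-3 + A^5 + A^9 + A^13; 11 crossings at w = +5): V = -t^(1/2) - t^(3/2) - t^(5/2) + t^(9/2)
note: all 3 diagrams share one V(t), hence one class


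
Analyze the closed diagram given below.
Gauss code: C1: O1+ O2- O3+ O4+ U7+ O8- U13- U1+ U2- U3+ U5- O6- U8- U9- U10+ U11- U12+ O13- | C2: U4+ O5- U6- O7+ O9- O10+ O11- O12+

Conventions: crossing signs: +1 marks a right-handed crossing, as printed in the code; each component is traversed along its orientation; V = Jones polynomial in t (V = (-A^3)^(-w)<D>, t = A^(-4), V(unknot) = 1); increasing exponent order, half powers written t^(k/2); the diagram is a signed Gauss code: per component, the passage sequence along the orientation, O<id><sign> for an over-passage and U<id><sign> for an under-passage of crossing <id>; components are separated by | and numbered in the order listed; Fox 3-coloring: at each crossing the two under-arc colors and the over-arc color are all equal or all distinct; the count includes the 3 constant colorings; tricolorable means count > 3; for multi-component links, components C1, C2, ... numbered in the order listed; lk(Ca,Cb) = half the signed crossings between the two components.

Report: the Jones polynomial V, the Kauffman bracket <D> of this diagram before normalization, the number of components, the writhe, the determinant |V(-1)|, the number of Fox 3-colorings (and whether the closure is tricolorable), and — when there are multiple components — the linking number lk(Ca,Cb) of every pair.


V = t^(-7/2) - 2t^(-5/2) + t^(-3/2) - 2t^(-1/2) + t^(1/2) - t^(3/2)
<D> = A^-9 - A^-5 + 2A^-1 - A^3 + 2A^7 - A^11 (w = -1)
2 components over 13 crossings, w = -1
lk(C1,C2): 0
3 Fox colorings among 3^13, |V(-1)| = 8: not tricolorable
why: every pair of the 2 components has lk = 0


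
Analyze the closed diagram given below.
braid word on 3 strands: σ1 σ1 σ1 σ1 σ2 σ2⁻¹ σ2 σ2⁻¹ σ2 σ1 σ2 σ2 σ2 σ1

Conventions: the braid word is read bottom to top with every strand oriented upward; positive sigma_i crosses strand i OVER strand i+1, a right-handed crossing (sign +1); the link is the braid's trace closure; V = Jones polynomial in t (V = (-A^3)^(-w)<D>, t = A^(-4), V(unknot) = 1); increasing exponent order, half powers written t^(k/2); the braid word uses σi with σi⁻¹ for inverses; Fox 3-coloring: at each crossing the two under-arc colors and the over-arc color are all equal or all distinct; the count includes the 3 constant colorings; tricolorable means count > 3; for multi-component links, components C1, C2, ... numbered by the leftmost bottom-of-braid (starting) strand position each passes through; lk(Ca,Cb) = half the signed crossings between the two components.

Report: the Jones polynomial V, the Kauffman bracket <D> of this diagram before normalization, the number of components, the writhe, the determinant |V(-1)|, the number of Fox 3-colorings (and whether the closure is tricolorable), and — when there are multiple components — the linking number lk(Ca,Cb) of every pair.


Jones polynomial: V(t) = t^4 + t^6 - t^7 + t^8 - t^9 + t^10 - t^11 + t^12 - t^13
<D> = -A^-22 + A^-18 - A^-14 + A^-10 - A^-6 + A^-2 - A^2 + A^6 + A^14; writhe +10
components 1, writhe +10 (14 crossings)
3-colorings: 9 of 3^14, det 9 — tricolorable
note: |V(-1)| = 9: so tricolorable, since 3 divides 9


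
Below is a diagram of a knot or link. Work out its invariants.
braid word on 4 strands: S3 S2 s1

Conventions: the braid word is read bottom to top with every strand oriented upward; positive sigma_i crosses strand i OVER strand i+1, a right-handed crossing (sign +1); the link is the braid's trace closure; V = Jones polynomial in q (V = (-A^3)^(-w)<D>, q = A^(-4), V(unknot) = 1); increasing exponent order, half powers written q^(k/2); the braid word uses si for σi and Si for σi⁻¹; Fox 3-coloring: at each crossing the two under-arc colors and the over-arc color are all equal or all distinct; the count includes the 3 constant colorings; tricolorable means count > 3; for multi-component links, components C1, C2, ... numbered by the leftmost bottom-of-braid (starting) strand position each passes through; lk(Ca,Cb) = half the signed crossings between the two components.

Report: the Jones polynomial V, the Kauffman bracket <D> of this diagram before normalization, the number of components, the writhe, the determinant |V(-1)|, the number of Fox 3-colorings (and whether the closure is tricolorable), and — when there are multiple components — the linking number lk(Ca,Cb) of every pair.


V = 1
<D> = -A^-3 (w = -1)
1 component over 3 crossings, w = -1
3 Fox colorings among 3^3, |V(-1)| = 1: not tricolorable
why: w = -1 (over 3 crossings) is diagram-only; (-A^3)^(1) removes it from V


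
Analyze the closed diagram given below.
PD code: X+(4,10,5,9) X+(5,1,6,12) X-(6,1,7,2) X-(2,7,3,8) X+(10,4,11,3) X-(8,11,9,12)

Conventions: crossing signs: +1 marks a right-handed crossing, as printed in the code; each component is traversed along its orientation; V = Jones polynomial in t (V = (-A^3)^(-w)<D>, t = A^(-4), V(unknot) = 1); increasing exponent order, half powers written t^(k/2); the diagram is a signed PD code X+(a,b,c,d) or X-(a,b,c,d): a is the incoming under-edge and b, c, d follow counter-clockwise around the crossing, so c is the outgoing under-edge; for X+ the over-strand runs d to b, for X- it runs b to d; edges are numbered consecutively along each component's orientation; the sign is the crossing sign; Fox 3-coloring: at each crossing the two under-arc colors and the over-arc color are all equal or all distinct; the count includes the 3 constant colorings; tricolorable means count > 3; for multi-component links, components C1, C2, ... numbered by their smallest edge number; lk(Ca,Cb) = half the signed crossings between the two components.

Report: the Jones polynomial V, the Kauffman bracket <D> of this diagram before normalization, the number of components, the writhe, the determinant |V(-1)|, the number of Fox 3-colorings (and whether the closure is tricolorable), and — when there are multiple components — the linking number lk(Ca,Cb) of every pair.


Jones polynomial: V(t) = t^-2 - t^-1 + 1 - t + t^2
<D> = A^-8 - A^-4 + 1 - A^4 + A^8; writhe 0
components 1, writhe 0 (6 crossings)
3-colorings: 3 of 3^6, det 5 — not tricolorable
note: w = 0 (over 6 crossings) is diagram-only; (-A^3)^(0) removes it from V


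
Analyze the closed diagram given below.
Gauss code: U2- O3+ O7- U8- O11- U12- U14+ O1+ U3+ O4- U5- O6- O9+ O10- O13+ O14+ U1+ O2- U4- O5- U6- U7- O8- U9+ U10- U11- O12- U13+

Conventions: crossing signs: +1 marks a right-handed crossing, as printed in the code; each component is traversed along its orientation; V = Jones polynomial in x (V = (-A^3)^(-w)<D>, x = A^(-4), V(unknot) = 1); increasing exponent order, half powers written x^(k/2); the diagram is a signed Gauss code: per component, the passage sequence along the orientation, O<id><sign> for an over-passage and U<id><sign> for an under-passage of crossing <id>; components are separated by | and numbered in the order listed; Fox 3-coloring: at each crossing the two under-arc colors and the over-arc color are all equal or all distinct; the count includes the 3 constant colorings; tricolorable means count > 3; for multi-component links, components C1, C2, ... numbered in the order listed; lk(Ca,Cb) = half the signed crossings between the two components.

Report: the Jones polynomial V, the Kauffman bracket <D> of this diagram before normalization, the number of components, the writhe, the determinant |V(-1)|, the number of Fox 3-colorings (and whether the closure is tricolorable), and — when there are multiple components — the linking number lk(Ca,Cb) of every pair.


V = -x^-9 + 3x^-8 - 5x^-7 + 7x^-6 - 9x^-5 + 9x^-4 - 8x^-3 + 7x^-2 - 4x^-1 + 3 - x
<D> = -A^-16 + 3A^-12 - 4A^-8 + 7A^-4 - 8 + 9A^4 - 9A^8 + 7A^12 - 5A^16 + 3A^20 - A^24 (w = -4)
1 component over 14 crossings, w = -4
9 Fox colorings among 3^14, |V(-1)| = 57: tricolorable
why: V spans 10 powers of x: at least 10 crossings in any diagram


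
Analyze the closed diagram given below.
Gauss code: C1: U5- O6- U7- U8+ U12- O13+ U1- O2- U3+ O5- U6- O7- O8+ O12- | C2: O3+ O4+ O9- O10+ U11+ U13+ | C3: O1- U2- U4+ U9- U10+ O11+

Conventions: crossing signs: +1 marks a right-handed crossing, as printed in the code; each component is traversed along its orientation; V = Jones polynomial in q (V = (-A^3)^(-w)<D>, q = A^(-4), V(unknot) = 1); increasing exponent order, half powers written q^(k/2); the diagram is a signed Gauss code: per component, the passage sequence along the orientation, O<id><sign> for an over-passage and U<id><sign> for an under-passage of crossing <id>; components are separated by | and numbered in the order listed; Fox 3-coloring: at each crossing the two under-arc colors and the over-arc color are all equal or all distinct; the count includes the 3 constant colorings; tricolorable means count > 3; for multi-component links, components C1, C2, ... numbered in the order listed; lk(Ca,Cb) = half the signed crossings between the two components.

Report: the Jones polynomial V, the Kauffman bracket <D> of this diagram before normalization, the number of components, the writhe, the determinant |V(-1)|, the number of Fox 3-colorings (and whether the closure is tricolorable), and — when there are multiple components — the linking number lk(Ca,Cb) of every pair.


V = -2q^-4 + 2q^-3 - q^-2 + 3q^-1 - 1 + 2q + q^3
<D> = -A^-15 - 2A^-7 + A^-3 - 3A + A^5 - 2A^9 + 2A^13 (w = -1)
3 components over 13 crossings, w = -1
lk(C1,C2): +1
lk(C1,C3) = -1
linking number lk(C2,C3) = +1
9 Fox colorings among 3^13, |V(-1)| = 12: tricolorable
why: w = -1 shifts under R1 moves; the (-A^3)^(1) factor cancels that in V
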